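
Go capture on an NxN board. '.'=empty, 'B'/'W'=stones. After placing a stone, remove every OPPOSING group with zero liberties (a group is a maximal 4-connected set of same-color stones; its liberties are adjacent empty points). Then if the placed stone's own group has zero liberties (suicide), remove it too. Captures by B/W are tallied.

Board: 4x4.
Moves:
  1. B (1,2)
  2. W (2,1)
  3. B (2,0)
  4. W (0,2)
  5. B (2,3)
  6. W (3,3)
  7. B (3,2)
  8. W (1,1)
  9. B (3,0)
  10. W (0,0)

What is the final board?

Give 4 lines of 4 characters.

Answer: W.W.
.WB.
BW.B
B.B.

Derivation:
Move 1: B@(1,2) -> caps B=0 W=0
Move 2: W@(2,1) -> caps B=0 W=0
Move 3: B@(2,0) -> caps B=0 W=0
Move 4: W@(0,2) -> caps B=0 W=0
Move 5: B@(2,3) -> caps B=0 W=0
Move 6: W@(3,3) -> caps B=0 W=0
Move 7: B@(3,2) -> caps B=1 W=0
Move 8: W@(1,1) -> caps B=1 W=0
Move 9: B@(3,0) -> caps B=1 W=0
Move 10: W@(0,0) -> caps B=1 W=0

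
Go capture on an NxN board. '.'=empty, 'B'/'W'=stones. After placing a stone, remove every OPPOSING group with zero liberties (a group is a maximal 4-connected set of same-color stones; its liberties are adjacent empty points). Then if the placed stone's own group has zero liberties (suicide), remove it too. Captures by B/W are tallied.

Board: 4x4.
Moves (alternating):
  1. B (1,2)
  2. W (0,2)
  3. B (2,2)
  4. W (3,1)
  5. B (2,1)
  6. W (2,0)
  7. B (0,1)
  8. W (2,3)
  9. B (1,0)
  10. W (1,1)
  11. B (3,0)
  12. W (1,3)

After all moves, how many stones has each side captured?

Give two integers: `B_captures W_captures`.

Answer: 1 0

Derivation:
Move 1: B@(1,2) -> caps B=0 W=0
Move 2: W@(0,2) -> caps B=0 W=0
Move 3: B@(2,2) -> caps B=0 W=0
Move 4: W@(3,1) -> caps B=0 W=0
Move 5: B@(2,1) -> caps B=0 W=0
Move 6: W@(2,0) -> caps B=0 W=0
Move 7: B@(0,1) -> caps B=0 W=0
Move 8: W@(2,3) -> caps B=0 W=0
Move 9: B@(1,0) -> caps B=0 W=0
Move 10: W@(1,1) -> caps B=0 W=0
Move 11: B@(3,0) -> caps B=1 W=0
Move 12: W@(1,3) -> caps B=1 W=0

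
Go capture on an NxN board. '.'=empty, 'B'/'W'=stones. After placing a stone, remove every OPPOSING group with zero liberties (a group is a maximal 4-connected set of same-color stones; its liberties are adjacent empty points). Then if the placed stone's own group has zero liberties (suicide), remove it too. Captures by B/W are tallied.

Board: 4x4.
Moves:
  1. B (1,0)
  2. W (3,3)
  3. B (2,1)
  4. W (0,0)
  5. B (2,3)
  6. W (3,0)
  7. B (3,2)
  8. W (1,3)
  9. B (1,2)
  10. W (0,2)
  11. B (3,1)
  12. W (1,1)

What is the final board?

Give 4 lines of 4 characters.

Answer: W.W.
BWBW
.B.B
WBB.

Derivation:
Move 1: B@(1,0) -> caps B=0 W=0
Move 2: W@(3,3) -> caps B=0 W=0
Move 3: B@(2,1) -> caps B=0 W=0
Move 4: W@(0,0) -> caps B=0 W=0
Move 5: B@(2,3) -> caps B=0 W=0
Move 6: W@(3,0) -> caps B=0 W=0
Move 7: B@(3,2) -> caps B=1 W=0
Move 8: W@(1,3) -> caps B=1 W=0
Move 9: B@(1,2) -> caps B=1 W=0
Move 10: W@(0,2) -> caps B=1 W=0
Move 11: B@(3,1) -> caps B=1 W=0
Move 12: W@(1,1) -> caps B=1 W=0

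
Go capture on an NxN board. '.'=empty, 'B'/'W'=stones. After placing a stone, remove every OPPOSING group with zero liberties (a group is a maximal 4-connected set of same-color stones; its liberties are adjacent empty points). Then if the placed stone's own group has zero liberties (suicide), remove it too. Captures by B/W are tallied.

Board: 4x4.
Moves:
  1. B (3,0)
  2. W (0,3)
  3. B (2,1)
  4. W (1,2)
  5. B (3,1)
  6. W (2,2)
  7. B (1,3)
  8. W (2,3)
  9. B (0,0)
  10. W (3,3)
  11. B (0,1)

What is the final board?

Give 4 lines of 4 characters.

Move 1: B@(3,0) -> caps B=0 W=0
Move 2: W@(0,3) -> caps B=0 W=0
Move 3: B@(2,1) -> caps B=0 W=0
Move 4: W@(1,2) -> caps B=0 W=0
Move 5: B@(3,1) -> caps B=0 W=0
Move 6: W@(2,2) -> caps B=0 W=0
Move 7: B@(1,3) -> caps B=0 W=0
Move 8: W@(2,3) -> caps B=0 W=1
Move 9: B@(0,0) -> caps B=0 W=1
Move 10: W@(3,3) -> caps B=0 W=1
Move 11: B@(0,1) -> caps B=0 W=1

Answer: BB.W
..W.
.BWW
BB.W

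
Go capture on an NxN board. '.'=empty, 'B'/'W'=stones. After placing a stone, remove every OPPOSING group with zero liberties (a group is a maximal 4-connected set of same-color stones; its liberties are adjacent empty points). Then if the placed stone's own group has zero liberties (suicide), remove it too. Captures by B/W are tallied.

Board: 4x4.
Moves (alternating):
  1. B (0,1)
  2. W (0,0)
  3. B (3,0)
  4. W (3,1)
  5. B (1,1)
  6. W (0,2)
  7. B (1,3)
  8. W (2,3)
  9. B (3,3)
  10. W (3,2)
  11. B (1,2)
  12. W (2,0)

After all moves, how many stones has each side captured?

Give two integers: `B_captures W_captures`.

Move 1: B@(0,1) -> caps B=0 W=0
Move 2: W@(0,0) -> caps B=0 W=0
Move 3: B@(3,0) -> caps B=0 W=0
Move 4: W@(3,1) -> caps B=0 W=0
Move 5: B@(1,1) -> caps B=0 W=0
Move 6: W@(0,2) -> caps B=0 W=0
Move 7: B@(1,3) -> caps B=0 W=0
Move 8: W@(2,3) -> caps B=0 W=0
Move 9: B@(3,3) -> caps B=0 W=0
Move 10: W@(3,2) -> caps B=0 W=1
Move 11: B@(1,2) -> caps B=0 W=1
Move 12: W@(2,0) -> caps B=0 W=2

Answer: 0 2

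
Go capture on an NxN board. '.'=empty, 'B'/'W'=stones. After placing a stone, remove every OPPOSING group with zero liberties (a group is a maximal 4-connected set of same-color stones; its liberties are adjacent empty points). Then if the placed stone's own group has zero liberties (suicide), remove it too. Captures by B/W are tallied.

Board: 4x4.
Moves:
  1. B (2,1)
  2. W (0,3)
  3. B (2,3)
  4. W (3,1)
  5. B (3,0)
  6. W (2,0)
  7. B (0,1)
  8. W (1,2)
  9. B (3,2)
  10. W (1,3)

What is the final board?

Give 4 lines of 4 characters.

Move 1: B@(2,1) -> caps B=0 W=0
Move 2: W@(0,3) -> caps B=0 W=0
Move 3: B@(2,3) -> caps B=0 W=0
Move 4: W@(3,1) -> caps B=0 W=0
Move 5: B@(3,0) -> caps B=0 W=0
Move 6: W@(2,0) -> caps B=0 W=1
Move 7: B@(0,1) -> caps B=0 W=1
Move 8: W@(1,2) -> caps B=0 W=1
Move 9: B@(3,2) -> caps B=0 W=1
Move 10: W@(1,3) -> caps B=0 W=1

Answer: .B.W
..WW
WB.B
.WB.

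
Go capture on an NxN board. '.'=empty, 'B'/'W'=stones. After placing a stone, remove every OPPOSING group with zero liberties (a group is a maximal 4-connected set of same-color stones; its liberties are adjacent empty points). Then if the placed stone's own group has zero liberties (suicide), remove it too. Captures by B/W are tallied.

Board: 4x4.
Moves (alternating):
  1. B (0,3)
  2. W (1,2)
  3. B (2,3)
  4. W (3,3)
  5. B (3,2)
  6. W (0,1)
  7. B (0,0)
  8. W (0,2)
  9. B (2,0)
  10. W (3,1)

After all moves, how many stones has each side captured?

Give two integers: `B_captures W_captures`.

Answer: 1 0

Derivation:
Move 1: B@(0,3) -> caps B=0 W=0
Move 2: W@(1,2) -> caps B=0 W=0
Move 3: B@(2,3) -> caps B=0 W=0
Move 4: W@(3,3) -> caps B=0 W=0
Move 5: B@(3,2) -> caps B=1 W=0
Move 6: W@(0,1) -> caps B=1 W=0
Move 7: B@(0,0) -> caps B=1 W=0
Move 8: W@(0,2) -> caps B=1 W=0
Move 9: B@(2,0) -> caps B=1 W=0
Move 10: W@(3,1) -> caps B=1 W=0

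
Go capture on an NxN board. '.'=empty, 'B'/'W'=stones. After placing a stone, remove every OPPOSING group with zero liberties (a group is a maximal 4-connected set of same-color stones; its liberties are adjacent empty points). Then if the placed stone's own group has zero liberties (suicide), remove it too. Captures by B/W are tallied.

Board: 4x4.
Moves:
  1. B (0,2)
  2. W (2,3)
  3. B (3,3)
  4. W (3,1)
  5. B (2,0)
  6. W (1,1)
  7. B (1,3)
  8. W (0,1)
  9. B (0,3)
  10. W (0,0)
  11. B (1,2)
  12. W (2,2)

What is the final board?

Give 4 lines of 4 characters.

Answer: WW..
.W..
B.WW
.W.B

Derivation:
Move 1: B@(0,2) -> caps B=0 W=0
Move 2: W@(2,3) -> caps B=0 W=0
Move 3: B@(3,3) -> caps B=0 W=0
Move 4: W@(3,1) -> caps B=0 W=0
Move 5: B@(2,0) -> caps B=0 W=0
Move 6: W@(1,1) -> caps B=0 W=0
Move 7: B@(1,3) -> caps B=0 W=0
Move 8: W@(0,1) -> caps B=0 W=0
Move 9: B@(0,3) -> caps B=0 W=0
Move 10: W@(0,0) -> caps B=0 W=0
Move 11: B@(1,2) -> caps B=0 W=0
Move 12: W@(2,2) -> caps B=0 W=4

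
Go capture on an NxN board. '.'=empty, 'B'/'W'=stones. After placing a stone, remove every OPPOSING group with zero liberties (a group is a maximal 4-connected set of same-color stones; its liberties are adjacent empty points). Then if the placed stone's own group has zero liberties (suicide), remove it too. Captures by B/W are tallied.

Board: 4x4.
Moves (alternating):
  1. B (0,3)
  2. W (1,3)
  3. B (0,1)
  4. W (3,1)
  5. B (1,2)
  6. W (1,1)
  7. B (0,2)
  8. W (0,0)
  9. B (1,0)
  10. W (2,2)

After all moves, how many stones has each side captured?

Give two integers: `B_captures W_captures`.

Answer: 1 0

Derivation:
Move 1: B@(0,3) -> caps B=0 W=0
Move 2: W@(1,3) -> caps B=0 W=0
Move 3: B@(0,1) -> caps B=0 W=0
Move 4: W@(3,1) -> caps B=0 W=0
Move 5: B@(1,2) -> caps B=0 W=0
Move 6: W@(1,1) -> caps B=0 W=0
Move 7: B@(0,2) -> caps B=0 W=0
Move 8: W@(0,0) -> caps B=0 W=0
Move 9: B@(1,0) -> caps B=1 W=0
Move 10: W@(2,2) -> caps B=1 W=0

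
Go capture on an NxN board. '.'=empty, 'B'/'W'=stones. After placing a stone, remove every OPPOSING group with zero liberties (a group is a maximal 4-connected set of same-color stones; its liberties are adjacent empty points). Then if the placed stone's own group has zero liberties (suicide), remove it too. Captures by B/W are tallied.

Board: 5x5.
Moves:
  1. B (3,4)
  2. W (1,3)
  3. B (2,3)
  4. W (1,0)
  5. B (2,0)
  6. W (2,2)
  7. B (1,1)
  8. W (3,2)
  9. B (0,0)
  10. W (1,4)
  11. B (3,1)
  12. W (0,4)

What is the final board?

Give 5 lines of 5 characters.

Answer: B...W
.B.WW
B.WB.
.BW.B
.....

Derivation:
Move 1: B@(3,4) -> caps B=0 W=0
Move 2: W@(1,3) -> caps B=0 W=0
Move 3: B@(2,3) -> caps B=0 W=0
Move 4: W@(1,0) -> caps B=0 W=0
Move 5: B@(2,0) -> caps B=0 W=0
Move 6: W@(2,2) -> caps B=0 W=0
Move 7: B@(1,1) -> caps B=0 W=0
Move 8: W@(3,2) -> caps B=0 W=0
Move 9: B@(0,0) -> caps B=1 W=0
Move 10: W@(1,4) -> caps B=1 W=0
Move 11: B@(3,1) -> caps B=1 W=0
Move 12: W@(0,4) -> caps B=1 W=0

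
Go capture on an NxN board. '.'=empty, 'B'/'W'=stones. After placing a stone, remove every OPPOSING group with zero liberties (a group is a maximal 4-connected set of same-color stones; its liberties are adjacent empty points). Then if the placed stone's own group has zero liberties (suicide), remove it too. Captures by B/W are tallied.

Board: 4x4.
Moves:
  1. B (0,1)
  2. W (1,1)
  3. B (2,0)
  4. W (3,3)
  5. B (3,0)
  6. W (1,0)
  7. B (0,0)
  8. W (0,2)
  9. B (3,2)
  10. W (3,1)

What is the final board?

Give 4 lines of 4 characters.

Answer: ..W.
WW..
B...
BWBW

Derivation:
Move 1: B@(0,1) -> caps B=0 W=0
Move 2: W@(1,1) -> caps B=0 W=0
Move 3: B@(2,0) -> caps B=0 W=0
Move 4: W@(3,3) -> caps B=0 W=0
Move 5: B@(3,0) -> caps B=0 W=0
Move 6: W@(1,0) -> caps B=0 W=0
Move 7: B@(0,0) -> caps B=0 W=0
Move 8: W@(0,2) -> caps B=0 W=2
Move 9: B@(3,2) -> caps B=0 W=2
Move 10: W@(3,1) -> caps B=0 W=2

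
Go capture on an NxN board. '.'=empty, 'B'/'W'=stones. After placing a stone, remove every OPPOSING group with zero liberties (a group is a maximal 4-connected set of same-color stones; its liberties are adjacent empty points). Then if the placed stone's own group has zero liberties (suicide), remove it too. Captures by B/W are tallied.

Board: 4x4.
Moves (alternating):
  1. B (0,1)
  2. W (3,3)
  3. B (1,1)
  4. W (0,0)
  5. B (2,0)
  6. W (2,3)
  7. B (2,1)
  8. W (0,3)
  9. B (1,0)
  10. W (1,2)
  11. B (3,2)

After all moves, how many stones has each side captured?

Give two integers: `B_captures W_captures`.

Move 1: B@(0,1) -> caps B=0 W=0
Move 2: W@(3,3) -> caps B=0 W=0
Move 3: B@(1,1) -> caps B=0 W=0
Move 4: W@(0,0) -> caps B=0 W=0
Move 5: B@(2,0) -> caps B=0 W=0
Move 6: W@(2,3) -> caps B=0 W=0
Move 7: B@(2,1) -> caps B=0 W=0
Move 8: W@(0,3) -> caps B=0 W=0
Move 9: B@(1,0) -> caps B=1 W=0
Move 10: W@(1,2) -> caps B=1 W=0
Move 11: B@(3,2) -> caps B=1 W=0

Answer: 1 0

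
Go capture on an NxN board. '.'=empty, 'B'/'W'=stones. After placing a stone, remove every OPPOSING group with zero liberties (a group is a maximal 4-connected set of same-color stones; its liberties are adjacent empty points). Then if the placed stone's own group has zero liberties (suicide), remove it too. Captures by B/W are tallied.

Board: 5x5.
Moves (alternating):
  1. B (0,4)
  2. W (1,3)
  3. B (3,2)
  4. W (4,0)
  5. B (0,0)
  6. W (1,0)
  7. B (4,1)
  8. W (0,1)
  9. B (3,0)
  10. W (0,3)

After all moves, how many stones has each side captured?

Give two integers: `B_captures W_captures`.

Move 1: B@(0,4) -> caps B=0 W=0
Move 2: W@(1,3) -> caps B=0 W=0
Move 3: B@(3,2) -> caps B=0 W=0
Move 4: W@(4,0) -> caps B=0 W=0
Move 5: B@(0,0) -> caps B=0 W=0
Move 6: W@(1,0) -> caps B=0 W=0
Move 7: B@(4,1) -> caps B=0 W=0
Move 8: W@(0,1) -> caps B=0 W=1
Move 9: B@(3,0) -> caps B=1 W=1
Move 10: W@(0,3) -> caps B=1 W=1

Answer: 1 1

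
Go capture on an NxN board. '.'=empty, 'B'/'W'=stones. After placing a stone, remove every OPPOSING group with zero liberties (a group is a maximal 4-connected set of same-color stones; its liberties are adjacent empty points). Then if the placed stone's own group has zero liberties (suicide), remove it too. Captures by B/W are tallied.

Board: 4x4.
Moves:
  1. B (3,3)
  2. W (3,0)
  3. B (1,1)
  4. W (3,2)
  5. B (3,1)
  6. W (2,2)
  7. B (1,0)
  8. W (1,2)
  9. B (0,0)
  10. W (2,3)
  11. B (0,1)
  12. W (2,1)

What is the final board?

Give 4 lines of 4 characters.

Answer: BB..
BBW.
.WWW
W.W.

Derivation:
Move 1: B@(3,3) -> caps B=0 W=0
Move 2: W@(3,0) -> caps B=0 W=0
Move 3: B@(1,1) -> caps B=0 W=0
Move 4: W@(3,2) -> caps B=0 W=0
Move 5: B@(3,1) -> caps B=0 W=0
Move 6: W@(2,2) -> caps B=0 W=0
Move 7: B@(1,0) -> caps B=0 W=0
Move 8: W@(1,2) -> caps B=0 W=0
Move 9: B@(0,0) -> caps B=0 W=0
Move 10: W@(2,3) -> caps B=0 W=1
Move 11: B@(0,1) -> caps B=0 W=1
Move 12: W@(2,1) -> caps B=0 W=2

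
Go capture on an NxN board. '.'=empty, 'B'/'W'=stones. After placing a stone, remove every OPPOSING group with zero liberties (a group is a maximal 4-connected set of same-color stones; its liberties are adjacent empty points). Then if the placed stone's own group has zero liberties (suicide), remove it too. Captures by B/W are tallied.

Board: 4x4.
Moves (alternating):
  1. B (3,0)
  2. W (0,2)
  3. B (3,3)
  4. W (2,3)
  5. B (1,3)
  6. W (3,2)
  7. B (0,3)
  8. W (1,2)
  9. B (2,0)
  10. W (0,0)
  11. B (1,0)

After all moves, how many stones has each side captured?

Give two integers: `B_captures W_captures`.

Move 1: B@(3,0) -> caps B=0 W=0
Move 2: W@(0,2) -> caps B=0 W=0
Move 3: B@(3,3) -> caps B=0 W=0
Move 4: W@(2,3) -> caps B=0 W=0
Move 5: B@(1,3) -> caps B=0 W=0
Move 6: W@(3,2) -> caps B=0 W=1
Move 7: B@(0,3) -> caps B=0 W=1
Move 8: W@(1,2) -> caps B=0 W=3
Move 9: B@(2,0) -> caps B=0 W=3
Move 10: W@(0,0) -> caps B=0 W=3
Move 11: B@(1,0) -> caps B=0 W=3

Answer: 0 3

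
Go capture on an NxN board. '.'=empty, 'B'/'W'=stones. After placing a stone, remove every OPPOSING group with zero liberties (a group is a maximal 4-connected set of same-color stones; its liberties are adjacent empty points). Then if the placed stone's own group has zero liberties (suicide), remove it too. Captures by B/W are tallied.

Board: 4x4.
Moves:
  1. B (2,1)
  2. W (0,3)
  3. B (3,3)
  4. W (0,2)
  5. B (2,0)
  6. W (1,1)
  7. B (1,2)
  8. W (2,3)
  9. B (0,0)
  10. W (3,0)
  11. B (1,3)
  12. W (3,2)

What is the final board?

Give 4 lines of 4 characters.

Answer: B.WW
.WBB
BB.W
W.W.

Derivation:
Move 1: B@(2,1) -> caps B=0 W=0
Move 2: W@(0,3) -> caps B=0 W=0
Move 3: B@(3,3) -> caps B=0 W=0
Move 4: W@(0,2) -> caps B=0 W=0
Move 5: B@(2,0) -> caps B=0 W=0
Move 6: W@(1,1) -> caps B=0 W=0
Move 7: B@(1,2) -> caps B=0 W=0
Move 8: W@(2,3) -> caps B=0 W=0
Move 9: B@(0,0) -> caps B=0 W=0
Move 10: W@(3,0) -> caps B=0 W=0
Move 11: B@(1,3) -> caps B=0 W=0
Move 12: W@(3,2) -> caps B=0 W=1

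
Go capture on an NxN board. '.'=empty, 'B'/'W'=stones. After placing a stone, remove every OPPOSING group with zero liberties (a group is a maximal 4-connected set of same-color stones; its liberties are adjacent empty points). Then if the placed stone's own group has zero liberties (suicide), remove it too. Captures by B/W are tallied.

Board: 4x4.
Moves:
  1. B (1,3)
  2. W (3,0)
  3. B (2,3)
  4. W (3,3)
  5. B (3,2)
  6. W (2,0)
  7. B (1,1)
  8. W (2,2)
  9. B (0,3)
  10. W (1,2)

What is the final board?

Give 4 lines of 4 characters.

Answer: ...B
.BWB
W.WB
W.B.

Derivation:
Move 1: B@(1,3) -> caps B=0 W=0
Move 2: W@(3,0) -> caps B=0 W=0
Move 3: B@(2,3) -> caps B=0 W=0
Move 4: W@(3,3) -> caps B=0 W=0
Move 5: B@(3,2) -> caps B=1 W=0
Move 6: W@(2,0) -> caps B=1 W=0
Move 7: B@(1,1) -> caps B=1 W=0
Move 8: W@(2,2) -> caps B=1 W=0
Move 9: B@(0,3) -> caps B=1 W=0
Move 10: W@(1,2) -> caps B=1 W=0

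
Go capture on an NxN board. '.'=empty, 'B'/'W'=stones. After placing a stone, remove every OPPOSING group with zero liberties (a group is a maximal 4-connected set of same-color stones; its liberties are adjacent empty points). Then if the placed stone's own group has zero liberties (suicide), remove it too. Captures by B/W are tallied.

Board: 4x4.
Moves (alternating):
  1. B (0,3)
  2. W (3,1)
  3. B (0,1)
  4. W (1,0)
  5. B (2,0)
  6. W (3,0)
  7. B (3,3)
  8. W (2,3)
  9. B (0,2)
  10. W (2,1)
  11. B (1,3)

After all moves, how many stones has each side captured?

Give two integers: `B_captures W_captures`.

Move 1: B@(0,3) -> caps B=0 W=0
Move 2: W@(3,1) -> caps B=0 W=0
Move 3: B@(0,1) -> caps B=0 W=0
Move 4: W@(1,0) -> caps B=0 W=0
Move 5: B@(2,0) -> caps B=0 W=0
Move 6: W@(3,0) -> caps B=0 W=0
Move 7: B@(3,3) -> caps B=0 W=0
Move 8: W@(2,3) -> caps B=0 W=0
Move 9: B@(0,2) -> caps B=0 W=0
Move 10: W@(2,1) -> caps B=0 W=1
Move 11: B@(1,3) -> caps B=0 W=1

Answer: 0 1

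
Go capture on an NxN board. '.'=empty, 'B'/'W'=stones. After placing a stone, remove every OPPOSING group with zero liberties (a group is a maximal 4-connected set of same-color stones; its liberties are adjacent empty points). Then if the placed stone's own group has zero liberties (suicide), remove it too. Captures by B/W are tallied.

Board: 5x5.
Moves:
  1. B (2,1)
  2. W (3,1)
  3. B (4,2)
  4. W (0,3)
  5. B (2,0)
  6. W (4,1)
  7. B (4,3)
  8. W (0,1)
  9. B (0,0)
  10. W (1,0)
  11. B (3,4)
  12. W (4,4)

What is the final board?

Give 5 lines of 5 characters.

Answer: .W.W.
W....
BB...
.W..B
.WBB.

Derivation:
Move 1: B@(2,1) -> caps B=0 W=0
Move 2: W@(3,1) -> caps B=0 W=0
Move 3: B@(4,2) -> caps B=0 W=0
Move 4: W@(0,3) -> caps B=0 W=0
Move 5: B@(2,0) -> caps B=0 W=0
Move 6: W@(4,1) -> caps B=0 W=0
Move 7: B@(4,3) -> caps B=0 W=0
Move 8: W@(0,1) -> caps B=0 W=0
Move 9: B@(0,0) -> caps B=0 W=0
Move 10: W@(1,0) -> caps B=0 W=1
Move 11: B@(3,4) -> caps B=0 W=1
Move 12: W@(4,4) -> caps B=0 W=1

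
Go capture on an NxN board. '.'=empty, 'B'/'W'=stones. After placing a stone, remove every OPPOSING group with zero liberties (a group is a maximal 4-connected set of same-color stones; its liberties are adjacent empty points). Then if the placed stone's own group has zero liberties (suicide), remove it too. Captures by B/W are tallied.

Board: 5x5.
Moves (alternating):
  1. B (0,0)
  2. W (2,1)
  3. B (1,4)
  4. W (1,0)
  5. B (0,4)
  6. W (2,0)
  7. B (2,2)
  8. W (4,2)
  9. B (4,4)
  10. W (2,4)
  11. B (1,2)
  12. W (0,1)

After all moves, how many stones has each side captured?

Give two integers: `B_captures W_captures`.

Answer: 0 1

Derivation:
Move 1: B@(0,0) -> caps B=0 W=0
Move 2: W@(2,1) -> caps B=0 W=0
Move 3: B@(1,4) -> caps B=0 W=0
Move 4: W@(1,0) -> caps B=0 W=0
Move 5: B@(0,4) -> caps B=0 W=0
Move 6: W@(2,0) -> caps B=0 W=0
Move 7: B@(2,2) -> caps B=0 W=0
Move 8: W@(4,2) -> caps B=0 W=0
Move 9: B@(4,4) -> caps B=0 W=0
Move 10: W@(2,4) -> caps B=0 W=0
Move 11: B@(1,2) -> caps B=0 W=0
Move 12: W@(0,1) -> caps B=0 W=1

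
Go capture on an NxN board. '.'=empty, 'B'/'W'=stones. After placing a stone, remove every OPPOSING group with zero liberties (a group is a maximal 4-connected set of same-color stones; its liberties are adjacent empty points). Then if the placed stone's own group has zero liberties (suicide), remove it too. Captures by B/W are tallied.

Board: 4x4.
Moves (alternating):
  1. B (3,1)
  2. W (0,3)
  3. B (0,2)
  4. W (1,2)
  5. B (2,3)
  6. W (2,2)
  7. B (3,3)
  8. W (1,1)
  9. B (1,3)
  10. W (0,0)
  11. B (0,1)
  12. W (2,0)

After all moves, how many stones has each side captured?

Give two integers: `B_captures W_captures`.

Answer: 1 0

Derivation:
Move 1: B@(3,1) -> caps B=0 W=0
Move 2: W@(0,3) -> caps B=0 W=0
Move 3: B@(0,2) -> caps B=0 W=0
Move 4: W@(1,2) -> caps B=0 W=0
Move 5: B@(2,3) -> caps B=0 W=0
Move 6: W@(2,2) -> caps B=0 W=0
Move 7: B@(3,3) -> caps B=0 W=0
Move 8: W@(1,1) -> caps B=0 W=0
Move 9: B@(1,3) -> caps B=1 W=0
Move 10: W@(0,0) -> caps B=1 W=0
Move 11: B@(0,1) -> caps B=1 W=0
Move 12: W@(2,0) -> caps B=1 W=0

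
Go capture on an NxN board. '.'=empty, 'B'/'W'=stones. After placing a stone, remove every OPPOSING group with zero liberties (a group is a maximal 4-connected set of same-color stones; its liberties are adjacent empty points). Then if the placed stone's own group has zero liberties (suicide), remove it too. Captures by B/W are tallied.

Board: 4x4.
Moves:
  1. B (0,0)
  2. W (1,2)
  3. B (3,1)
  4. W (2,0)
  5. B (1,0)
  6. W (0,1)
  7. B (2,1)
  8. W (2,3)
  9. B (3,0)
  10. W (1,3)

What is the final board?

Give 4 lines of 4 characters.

Answer: BW..
B.WW
.B.W
BB..

Derivation:
Move 1: B@(0,0) -> caps B=0 W=0
Move 2: W@(1,2) -> caps B=0 W=0
Move 3: B@(3,1) -> caps B=0 W=0
Move 4: W@(2,0) -> caps B=0 W=0
Move 5: B@(1,0) -> caps B=0 W=0
Move 6: W@(0,1) -> caps B=0 W=0
Move 7: B@(2,1) -> caps B=0 W=0
Move 8: W@(2,3) -> caps B=0 W=0
Move 9: B@(3,0) -> caps B=1 W=0
Move 10: W@(1,3) -> caps B=1 W=0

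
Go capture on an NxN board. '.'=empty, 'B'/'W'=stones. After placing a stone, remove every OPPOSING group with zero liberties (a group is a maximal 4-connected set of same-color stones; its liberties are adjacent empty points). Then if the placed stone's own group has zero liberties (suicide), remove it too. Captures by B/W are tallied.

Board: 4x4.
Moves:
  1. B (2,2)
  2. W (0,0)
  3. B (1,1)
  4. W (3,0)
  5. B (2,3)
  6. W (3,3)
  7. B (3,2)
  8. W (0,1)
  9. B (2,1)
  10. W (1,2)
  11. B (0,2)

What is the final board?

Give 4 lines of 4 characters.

Answer: WWB.
.BW.
.BBB
W.B.

Derivation:
Move 1: B@(2,2) -> caps B=0 W=0
Move 2: W@(0,0) -> caps B=0 W=0
Move 3: B@(1,1) -> caps B=0 W=0
Move 4: W@(3,0) -> caps B=0 W=0
Move 5: B@(2,3) -> caps B=0 W=0
Move 6: W@(3,3) -> caps B=0 W=0
Move 7: B@(3,2) -> caps B=1 W=0
Move 8: W@(0,1) -> caps B=1 W=0
Move 9: B@(2,1) -> caps B=1 W=0
Move 10: W@(1,2) -> caps B=1 W=0
Move 11: B@(0,2) -> caps B=1 W=0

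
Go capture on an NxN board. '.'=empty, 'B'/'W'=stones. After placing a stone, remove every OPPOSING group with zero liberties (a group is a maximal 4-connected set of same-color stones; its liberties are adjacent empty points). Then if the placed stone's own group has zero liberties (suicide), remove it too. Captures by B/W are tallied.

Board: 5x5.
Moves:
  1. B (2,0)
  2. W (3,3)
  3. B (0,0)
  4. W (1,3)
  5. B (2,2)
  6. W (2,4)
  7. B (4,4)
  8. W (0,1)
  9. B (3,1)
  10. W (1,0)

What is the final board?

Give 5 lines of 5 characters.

Move 1: B@(2,0) -> caps B=0 W=0
Move 2: W@(3,3) -> caps B=0 W=0
Move 3: B@(0,0) -> caps B=0 W=0
Move 4: W@(1,3) -> caps B=0 W=0
Move 5: B@(2,2) -> caps B=0 W=0
Move 6: W@(2,4) -> caps B=0 W=0
Move 7: B@(4,4) -> caps B=0 W=0
Move 8: W@(0,1) -> caps B=0 W=0
Move 9: B@(3,1) -> caps B=0 W=0
Move 10: W@(1,0) -> caps B=0 W=1

Answer: .W...
W..W.
B.B.W
.B.W.
....B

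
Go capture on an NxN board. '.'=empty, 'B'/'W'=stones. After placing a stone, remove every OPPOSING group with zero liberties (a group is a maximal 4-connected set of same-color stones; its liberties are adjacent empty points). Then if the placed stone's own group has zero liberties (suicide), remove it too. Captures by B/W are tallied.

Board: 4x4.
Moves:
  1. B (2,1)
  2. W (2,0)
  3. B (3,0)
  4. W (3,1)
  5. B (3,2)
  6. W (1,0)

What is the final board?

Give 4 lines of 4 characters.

Answer: ....
W...
WB..
.WB.

Derivation:
Move 1: B@(2,1) -> caps B=0 W=0
Move 2: W@(2,0) -> caps B=0 W=0
Move 3: B@(3,0) -> caps B=0 W=0
Move 4: W@(3,1) -> caps B=0 W=1
Move 5: B@(3,2) -> caps B=0 W=1
Move 6: W@(1,0) -> caps B=0 W=1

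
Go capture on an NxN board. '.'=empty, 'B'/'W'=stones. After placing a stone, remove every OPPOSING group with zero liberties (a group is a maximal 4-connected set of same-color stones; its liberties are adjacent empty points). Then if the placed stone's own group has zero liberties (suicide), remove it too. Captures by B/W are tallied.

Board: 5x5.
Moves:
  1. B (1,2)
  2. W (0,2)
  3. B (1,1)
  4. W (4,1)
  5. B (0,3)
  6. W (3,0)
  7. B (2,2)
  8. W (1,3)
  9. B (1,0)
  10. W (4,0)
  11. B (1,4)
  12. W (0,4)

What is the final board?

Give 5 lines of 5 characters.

Answer: ..W.W
BBBWB
..B..
W....
WW...

Derivation:
Move 1: B@(1,2) -> caps B=0 W=0
Move 2: W@(0,2) -> caps B=0 W=0
Move 3: B@(1,1) -> caps B=0 W=0
Move 4: W@(4,1) -> caps B=0 W=0
Move 5: B@(0,3) -> caps B=0 W=0
Move 6: W@(3,0) -> caps B=0 W=0
Move 7: B@(2,2) -> caps B=0 W=0
Move 8: W@(1,3) -> caps B=0 W=0
Move 9: B@(1,0) -> caps B=0 W=0
Move 10: W@(4,0) -> caps B=0 W=0
Move 11: B@(1,4) -> caps B=0 W=0
Move 12: W@(0,4) -> caps B=0 W=1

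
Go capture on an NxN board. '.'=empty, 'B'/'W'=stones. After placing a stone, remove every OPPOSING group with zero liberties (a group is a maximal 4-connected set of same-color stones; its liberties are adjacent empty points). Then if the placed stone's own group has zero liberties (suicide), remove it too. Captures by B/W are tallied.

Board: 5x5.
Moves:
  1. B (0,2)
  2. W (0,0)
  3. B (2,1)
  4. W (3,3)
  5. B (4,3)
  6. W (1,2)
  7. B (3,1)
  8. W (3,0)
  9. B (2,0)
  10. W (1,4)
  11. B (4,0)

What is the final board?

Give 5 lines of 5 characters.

Answer: W.B..
..W.W
BB...
.B.W.
B..B.

Derivation:
Move 1: B@(0,2) -> caps B=0 W=0
Move 2: W@(0,0) -> caps B=0 W=0
Move 3: B@(2,1) -> caps B=0 W=0
Move 4: W@(3,3) -> caps B=0 W=0
Move 5: B@(4,3) -> caps B=0 W=0
Move 6: W@(1,2) -> caps B=0 W=0
Move 7: B@(3,1) -> caps B=0 W=0
Move 8: W@(3,0) -> caps B=0 W=0
Move 9: B@(2,0) -> caps B=0 W=0
Move 10: W@(1,4) -> caps B=0 W=0
Move 11: B@(4,0) -> caps B=1 W=0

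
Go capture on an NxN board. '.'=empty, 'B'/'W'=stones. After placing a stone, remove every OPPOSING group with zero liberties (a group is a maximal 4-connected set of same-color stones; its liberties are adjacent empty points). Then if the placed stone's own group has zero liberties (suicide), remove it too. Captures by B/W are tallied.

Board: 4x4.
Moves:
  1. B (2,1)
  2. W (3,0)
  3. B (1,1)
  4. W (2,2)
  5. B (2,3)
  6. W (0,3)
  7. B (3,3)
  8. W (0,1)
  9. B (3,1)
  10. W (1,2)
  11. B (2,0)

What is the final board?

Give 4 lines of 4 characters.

Answer: .W.W
.BW.
BBWB
.B.B

Derivation:
Move 1: B@(2,1) -> caps B=0 W=0
Move 2: W@(3,0) -> caps B=0 W=0
Move 3: B@(1,1) -> caps B=0 W=0
Move 4: W@(2,2) -> caps B=0 W=0
Move 5: B@(2,3) -> caps B=0 W=0
Move 6: W@(0,3) -> caps B=0 W=0
Move 7: B@(3,3) -> caps B=0 W=0
Move 8: W@(0,1) -> caps B=0 W=0
Move 9: B@(3,1) -> caps B=0 W=0
Move 10: W@(1,2) -> caps B=0 W=0
Move 11: B@(2,0) -> caps B=1 W=0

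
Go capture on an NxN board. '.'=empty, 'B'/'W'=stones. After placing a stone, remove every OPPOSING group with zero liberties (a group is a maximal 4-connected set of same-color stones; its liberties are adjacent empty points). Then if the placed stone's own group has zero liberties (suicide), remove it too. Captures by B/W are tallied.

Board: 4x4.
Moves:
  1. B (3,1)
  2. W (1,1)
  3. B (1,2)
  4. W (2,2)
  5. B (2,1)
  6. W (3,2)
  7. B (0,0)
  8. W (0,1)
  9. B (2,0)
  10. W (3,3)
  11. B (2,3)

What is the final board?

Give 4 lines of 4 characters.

Move 1: B@(3,1) -> caps B=0 W=0
Move 2: W@(1,1) -> caps B=0 W=0
Move 3: B@(1,2) -> caps B=0 W=0
Move 4: W@(2,2) -> caps B=0 W=0
Move 5: B@(2,1) -> caps B=0 W=0
Move 6: W@(3,2) -> caps B=0 W=0
Move 7: B@(0,0) -> caps B=0 W=0
Move 8: W@(0,1) -> caps B=0 W=0
Move 9: B@(2,0) -> caps B=0 W=0
Move 10: W@(3,3) -> caps B=0 W=0
Move 11: B@(2,3) -> caps B=3 W=0

Answer: BW..
.WB.
BB.B
.B..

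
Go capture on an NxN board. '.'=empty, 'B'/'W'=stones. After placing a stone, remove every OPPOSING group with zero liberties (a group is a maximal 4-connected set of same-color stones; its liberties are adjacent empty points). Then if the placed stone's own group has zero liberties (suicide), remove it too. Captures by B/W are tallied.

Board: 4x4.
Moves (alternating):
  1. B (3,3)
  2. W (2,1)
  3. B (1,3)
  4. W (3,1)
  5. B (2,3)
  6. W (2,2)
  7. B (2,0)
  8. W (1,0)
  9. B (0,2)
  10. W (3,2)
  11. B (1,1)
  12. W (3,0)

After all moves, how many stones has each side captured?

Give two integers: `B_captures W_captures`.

Move 1: B@(3,3) -> caps B=0 W=0
Move 2: W@(2,1) -> caps B=0 W=0
Move 3: B@(1,3) -> caps B=0 W=0
Move 4: W@(3,1) -> caps B=0 W=0
Move 5: B@(2,3) -> caps B=0 W=0
Move 6: W@(2,2) -> caps B=0 W=0
Move 7: B@(2,0) -> caps B=0 W=0
Move 8: W@(1,0) -> caps B=0 W=0
Move 9: B@(0,2) -> caps B=0 W=0
Move 10: W@(3,2) -> caps B=0 W=0
Move 11: B@(1,1) -> caps B=0 W=0
Move 12: W@(3,0) -> caps B=0 W=1

Answer: 0 1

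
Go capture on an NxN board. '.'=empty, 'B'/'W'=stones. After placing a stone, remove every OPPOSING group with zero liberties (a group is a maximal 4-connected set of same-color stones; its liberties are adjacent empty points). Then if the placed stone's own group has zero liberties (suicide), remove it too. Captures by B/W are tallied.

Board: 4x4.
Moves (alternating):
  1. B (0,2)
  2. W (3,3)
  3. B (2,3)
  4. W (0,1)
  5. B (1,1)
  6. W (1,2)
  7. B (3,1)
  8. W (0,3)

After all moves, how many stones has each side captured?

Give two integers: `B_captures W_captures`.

Answer: 0 1

Derivation:
Move 1: B@(0,2) -> caps B=0 W=0
Move 2: W@(3,3) -> caps B=0 W=0
Move 3: B@(2,3) -> caps B=0 W=0
Move 4: W@(0,1) -> caps B=0 W=0
Move 5: B@(1,1) -> caps B=0 W=0
Move 6: W@(1,2) -> caps B=0 W=0
Move 7: B@(3,1) -> caps B=0 W=0
Move 8: W@(0,3) -> caps B=0 W=1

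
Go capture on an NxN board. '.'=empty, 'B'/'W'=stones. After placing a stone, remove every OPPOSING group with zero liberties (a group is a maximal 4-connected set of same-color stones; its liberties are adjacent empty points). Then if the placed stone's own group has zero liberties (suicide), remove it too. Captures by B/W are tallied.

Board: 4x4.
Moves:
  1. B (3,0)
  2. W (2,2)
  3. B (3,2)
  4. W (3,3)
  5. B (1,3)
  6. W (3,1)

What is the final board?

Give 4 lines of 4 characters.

Move 1: B@(3,0) -> caps B=0 W=0
Move 2: W@(2,2) -> caps B=0 W=0
Move 3: B@(3,2) -> caps B=0 W=0
Move 4: W@(3,3) -> caps B=0 W=0
Move 5: B@(1,3) -> caps B=0 W=0
Move 6: W@(3,1) -> caps B=0 W=1

Answer: ....
...B
..W.
BW.W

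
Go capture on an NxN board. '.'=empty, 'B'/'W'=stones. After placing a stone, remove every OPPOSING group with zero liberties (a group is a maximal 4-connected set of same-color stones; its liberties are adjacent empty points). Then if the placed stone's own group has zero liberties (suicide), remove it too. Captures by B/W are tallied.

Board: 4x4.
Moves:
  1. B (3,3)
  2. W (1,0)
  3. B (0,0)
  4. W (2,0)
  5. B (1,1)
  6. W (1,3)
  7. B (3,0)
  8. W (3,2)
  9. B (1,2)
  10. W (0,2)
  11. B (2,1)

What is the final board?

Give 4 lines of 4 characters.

Move 1: B@(3,3) -> caps B=0 W=0
Move 2: W@(1,0) -> caps B=0 W=0
Move 3: B@(0,0) -> caps B=0 W=0
Move 4: W@(2,0) -> caps B=0 W=0
Move 5: B@(1,1) -> caps B=0 W=0
Move 6: W@(1,3) -> caps B=0 W=0
Move 7: B@(3,0) -> caps B=0 W=0
Move 8: W@(3,2) -> caps B=0 W=0
Move 9: B@(1,2) -> caps B=0 W=0
Move 10: W@(0,2) -> caps B=0 W=0
Move 11: B@(2,1) -> caps B=2 W=0

Answer: B.W.
.BBW
.B..
B.WB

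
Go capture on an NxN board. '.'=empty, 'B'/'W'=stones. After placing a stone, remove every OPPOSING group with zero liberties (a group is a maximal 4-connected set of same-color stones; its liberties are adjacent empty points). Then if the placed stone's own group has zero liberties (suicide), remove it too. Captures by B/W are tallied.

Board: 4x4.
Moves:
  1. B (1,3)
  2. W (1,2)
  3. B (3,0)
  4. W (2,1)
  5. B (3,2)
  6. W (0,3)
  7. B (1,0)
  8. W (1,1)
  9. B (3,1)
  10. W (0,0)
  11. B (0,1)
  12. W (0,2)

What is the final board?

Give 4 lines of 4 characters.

Move 1: B@(1,3) -> caps B=0 W=0
Move 2: W@(1,2) -> caps B=0 W=0
Move 3: B@(3,0) -> caps B=0 W=0
Move 4: W@(2,1) -> caps B=0 W=0
Move 5: B@(3,2) -> caps B=0 W=0
Move 6: W@(0,3) -> caps B=0 W=0
Move 7: B@(1,0) -> caps B=0 W=0
Move 8: W@(1,1) -> caps B=0 W=0
Move 9: B@(3,1) -> caps B=0 W=0
Move 10: W@(0,0) -> caps B=0 W=0
Move 11: B@(0,1) -> caps B=1 W=0
Move 12: W@(0,2) -> caps B=1 W=0

Answer: .BWW
BWWB
.W..
BBB.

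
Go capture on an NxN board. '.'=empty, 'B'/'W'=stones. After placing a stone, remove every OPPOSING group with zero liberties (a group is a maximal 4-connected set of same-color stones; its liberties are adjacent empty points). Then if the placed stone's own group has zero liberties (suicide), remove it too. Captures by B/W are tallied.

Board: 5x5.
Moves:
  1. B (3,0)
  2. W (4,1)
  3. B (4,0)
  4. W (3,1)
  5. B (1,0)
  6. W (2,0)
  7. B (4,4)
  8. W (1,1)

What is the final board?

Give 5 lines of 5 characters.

Move 1: B@(3,0) -> caps B=0 W=0
Move 2: W@(4,1) -> caps B=0 W=0
Move 3: B@(4,0) -> caps B=0 W=0
Move 4: W@(3,1) -> caps B=0 W=0
Move 5: B@(1,0) -> caps B=0 W=0
Move 6: W@(2,0) -> caps B=0 W=2
Move 7: B@(4,4) -> caps B=0 W=2
Move 8: W@(1,1) -> caps B=0 W=2

Answer: .....
BW...
W....
.W...
.W..B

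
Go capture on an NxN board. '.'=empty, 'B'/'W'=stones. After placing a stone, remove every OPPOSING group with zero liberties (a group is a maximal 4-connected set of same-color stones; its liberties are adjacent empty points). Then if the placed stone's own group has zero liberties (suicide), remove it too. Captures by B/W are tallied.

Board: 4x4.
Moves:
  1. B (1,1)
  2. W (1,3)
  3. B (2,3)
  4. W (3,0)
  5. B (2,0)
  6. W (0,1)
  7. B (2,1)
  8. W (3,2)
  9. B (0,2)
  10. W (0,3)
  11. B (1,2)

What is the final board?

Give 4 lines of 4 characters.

Move 1: B@(1,1) -> caps B=0 W=0
Move 2: W@(1,3) -> caps B=0 W=0
Move 3: B@(2,3) -> caps B=0 W=0
Move 4: W@(3,0) -> caps B=0 W=0
Move 5: B@(2,0) -> caps B=0 W=0
Move 6: W@(0,1) -> caps B=0 W=0
Move 7: B@(2,1) -> caps B=0 W=0
Move 8: W@(3,2) -> caps B=0 W=0
Move 9: B@(0,2) -> caps B=0 W=0
Move 10: W@(0,3) -> caps B=0 W=0
Move 11: B@(1,2) -> caps B=2 W=0

Answer: .WB.
.BB.
BB.B
W.W.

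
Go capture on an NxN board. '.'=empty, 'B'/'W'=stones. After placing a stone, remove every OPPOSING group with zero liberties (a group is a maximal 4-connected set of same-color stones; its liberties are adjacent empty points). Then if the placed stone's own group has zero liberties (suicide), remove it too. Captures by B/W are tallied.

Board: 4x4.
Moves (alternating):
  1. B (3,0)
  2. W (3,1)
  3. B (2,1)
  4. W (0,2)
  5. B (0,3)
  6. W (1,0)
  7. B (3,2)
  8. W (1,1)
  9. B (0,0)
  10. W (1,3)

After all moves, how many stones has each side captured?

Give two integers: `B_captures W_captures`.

Move 1: B@(3,0) -> caps B=0 W=0
Move 2: W@(3,1) -> caps B=0 W=0
Move 3: B@(2,1) -> caps B=0 W=0
Move 4: W@(0,2) -> caps B=0 W=0
Move 5: B@(0,3) -> caps B=0 W=0
Move 6: W@(1,0) -> caps B=0 W=0
Move 7: B@(3,2) -> caps B=1 W=0
Move 8: W@(1,1) -> caps B=1 W=0
Move 9: B@(0,0) -> caps B=1 W=0
Move 10: W@(1,3) -> caps B=1 W=1

Answer: 1 1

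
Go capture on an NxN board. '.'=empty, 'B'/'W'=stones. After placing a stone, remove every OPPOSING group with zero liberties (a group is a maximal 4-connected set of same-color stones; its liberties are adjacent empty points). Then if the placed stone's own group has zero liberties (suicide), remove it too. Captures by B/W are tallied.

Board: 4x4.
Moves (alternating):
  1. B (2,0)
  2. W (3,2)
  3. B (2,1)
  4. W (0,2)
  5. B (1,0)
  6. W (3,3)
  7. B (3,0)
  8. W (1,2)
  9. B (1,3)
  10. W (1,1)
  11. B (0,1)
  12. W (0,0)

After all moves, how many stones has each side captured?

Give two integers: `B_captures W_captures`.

Answer: 0 1

Derivation:
Move 1: B@(2,0) -> caps B=0 W=0
Move 2: W@(3,2) -> caps B=0 W=0
Move 3: B@(2,1) -> caps B=0 W=0
Move 4: W@(0,2) -> caps B=0 W=0
Move 5: B@(1,0) -> caps B=0 W=0
Move 6: W@(3,3) -> caps B=0 W=0
Move 7: B@(3,0) -> caps B=0 W=0
Move 8: W@(1,2) -> caps B=0 W=0
Move 9: B@(1,3) -> caps B=0 W=0
Move 10: W@(1,1) -> caps B=0 W=0
Move 11: B@(0,1) -> caps B=0 W=0
Move 12: W@(0,0) -> caps B=0 W=1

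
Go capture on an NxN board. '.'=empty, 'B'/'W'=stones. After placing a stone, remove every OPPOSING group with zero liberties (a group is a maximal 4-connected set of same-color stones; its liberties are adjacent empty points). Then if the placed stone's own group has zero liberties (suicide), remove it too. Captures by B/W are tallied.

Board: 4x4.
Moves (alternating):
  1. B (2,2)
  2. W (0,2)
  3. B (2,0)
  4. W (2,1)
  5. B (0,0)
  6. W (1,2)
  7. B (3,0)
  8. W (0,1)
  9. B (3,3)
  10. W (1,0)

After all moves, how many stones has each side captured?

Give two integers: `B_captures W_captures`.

Move 1: B@(2,2) -> caps B=0 W=0
Move 2: W@(0,2) -> caps B=0 W=0
Move 3: B@(2,0) -> caps B=0 W=0
Move 4: W@(2,1) -> caps B=0 W=0
Move 5: B@(0,0) -> caps B=0 W=0
Move 6: W@(1,2) -> caps B=0 W=0
Move 7: B@(3,0) -> caps B=0 W=0
Move 8: W@(0,1) -> caps B=0 W=0
Move 9: B@(3,3) -> caps B=0 W=0
Move 10: W@(1,0) -> caps B=0 W=1

Answer: 0 1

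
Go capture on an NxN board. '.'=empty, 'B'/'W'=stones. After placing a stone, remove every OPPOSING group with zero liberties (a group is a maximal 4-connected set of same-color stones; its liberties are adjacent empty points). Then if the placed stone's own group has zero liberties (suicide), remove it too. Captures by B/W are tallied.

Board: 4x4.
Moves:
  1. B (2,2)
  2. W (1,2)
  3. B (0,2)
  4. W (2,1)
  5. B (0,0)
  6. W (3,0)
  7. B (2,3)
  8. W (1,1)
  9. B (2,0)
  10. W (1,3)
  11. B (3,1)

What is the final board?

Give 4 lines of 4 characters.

Move 1: B@(2,2) -> caps B=0 W=0
Move 2: W@(1,2) -> caps B=0 W=0
Move 3: B@(0,2) -> caps B=0 W=0
Move 4: W@(2,1) -> caps B=0 W=0
Move 5: B@(0,0) -> caps B=0 W=0
Move 6: W@(3,0) -> caps B=0 W=0
Move 7: B@(2,3) -> caps B=0 W=0
Move 8: W@(1,1) -> caps B=0 W=0
Move 9: B@(2,0) -> caps B=0 W=0
Move 10: W@(1,3) -> caps B=0 W=0
Move 11: B@(3,1) -> caps B=1 W=0

Answer: B.B.
.WWW
BWBB
.B..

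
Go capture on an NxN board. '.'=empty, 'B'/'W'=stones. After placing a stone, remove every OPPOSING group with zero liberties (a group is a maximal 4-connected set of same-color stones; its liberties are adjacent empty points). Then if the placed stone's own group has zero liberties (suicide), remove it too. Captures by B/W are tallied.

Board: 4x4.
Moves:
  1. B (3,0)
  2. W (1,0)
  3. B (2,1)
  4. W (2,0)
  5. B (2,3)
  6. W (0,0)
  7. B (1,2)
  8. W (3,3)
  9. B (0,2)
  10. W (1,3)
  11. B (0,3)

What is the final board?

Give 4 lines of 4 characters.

Answer: W.BB
W.B.
WB.B
B..W

Derivation:
Move 1: B@(3,0) -> caps B=0 W=0
Move 2: W@(1,0) -> caps B=0 W=0
Move 3: B@(2,1) -> caps B=0 W=0
Move 4: W@(2,0) -> caps B=0 W=0
Move 5: B@(2,3) -> caps B=0 W=0
Move 6: W@(0,0) -> caps B=0 W=0
Move 7: B@(1,2) -> caps B=0 W=0
Move 8: W@(3,3) -> caps B=0 W=0
Move 9: B@(0,2) -> caps B=0 W=0
Move 10: W@(1,3) -> caps B=0 W=0
Move 11: B@(0,3) -> caps B=1 W=0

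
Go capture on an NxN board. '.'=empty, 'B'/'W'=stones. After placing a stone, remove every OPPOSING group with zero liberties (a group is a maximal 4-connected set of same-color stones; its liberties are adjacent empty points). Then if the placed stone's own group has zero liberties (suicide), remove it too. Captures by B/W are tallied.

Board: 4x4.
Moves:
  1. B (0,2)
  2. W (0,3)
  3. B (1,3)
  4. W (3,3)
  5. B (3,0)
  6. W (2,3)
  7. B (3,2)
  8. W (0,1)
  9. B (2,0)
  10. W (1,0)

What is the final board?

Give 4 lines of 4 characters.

Move 1: B@(0,2) -> caps B=0 W=0
Move 2: W@(0,3) -> caps B=0 W=0
Move 3: B@(1,3) -> caps B=1 W=0
Move 4: W@(3,3) -> caps B=1 W=0
Move 5: B@(3,0) -> caps B=1 W=0
Move 6: W@(2,3) -> caps B=1 W=0
Move 7: B@(3,2) -> caps B=1 W=0
Move 8: W@(0,1) -> caps B=1 W=0
Move 9: B@(2,0) -> caps B=1 W=0
Move 10: W@(1,0) -> caps B=1 W=0

Answer: .WB.
W..B
B..W
B.BW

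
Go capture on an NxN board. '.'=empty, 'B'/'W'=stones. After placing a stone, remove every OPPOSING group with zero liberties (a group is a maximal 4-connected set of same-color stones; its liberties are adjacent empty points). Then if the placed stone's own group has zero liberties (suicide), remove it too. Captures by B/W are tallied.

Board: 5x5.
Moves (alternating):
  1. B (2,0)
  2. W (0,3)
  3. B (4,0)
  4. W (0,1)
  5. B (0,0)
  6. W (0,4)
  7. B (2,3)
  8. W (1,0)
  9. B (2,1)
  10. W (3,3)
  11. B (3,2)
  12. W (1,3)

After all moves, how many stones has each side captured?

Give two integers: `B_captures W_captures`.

Move 1: B@(2,0) -> caps B=0 W=0
Move 2: W@(0,3) -> caps B=0 W=0
Move 3: B@(4,0) -> caps B=0 W=0
Move 4: W@(0,1) -> caps B=0 W=0
Move 5: B@(0,0) -> caps B=0 W=0
Move 6: W@(0,4) -> caps B=0 W=0
Move 7: B@(2,3) -> caps B=0 W=0
Move 8: W@(1,0) -> caps B=0 W=1
Move 9: B@(2,1) -> caps B=0 W=1
Move 10: W@(3,3) -> caps B=0 W=1
Move 11: B@(3,2) -> caps B=0 W=1
Move 12: W@(1,3) -> caps B=0 W=1

Answer: 0 1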